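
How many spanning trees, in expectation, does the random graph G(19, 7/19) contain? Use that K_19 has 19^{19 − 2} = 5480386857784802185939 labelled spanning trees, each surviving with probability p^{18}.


K_19 has 19^{19 − 2} = 5480386857784802185939 labelled spanning trees.
For each such spanning tree H, let X_H = 1 if all 18 edges of H are present in G. Then P[X_H = 1] = p^{18} = (7/19)^{18} = 1628413597910449/104127350297911241532841.
Summing the indicators: E[X] = Σ_H E[X_H] = 5480386857784802185939 · p^{18} = 5480386857784802185939 · 1628413597910449/104127350297911241532841 = 1628413597910449/19.
Numerically: E[X] ≈ 8.5706e+13.

E[X] = 5480386857784802185939 · (7/19)^{18} = 1628413597910449/19 ≈ 8.5706e+13.


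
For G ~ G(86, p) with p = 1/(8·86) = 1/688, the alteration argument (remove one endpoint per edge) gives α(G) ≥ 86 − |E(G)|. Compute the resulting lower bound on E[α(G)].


E[|E(G)|] = C(86, 2)·p = 3655 · (1/688) = 85/16.
E[α(G)] ≥ n − E[|E(G)|] = 86 − 85/16 = 1291/16.
Numerically: ≈ 80.6875.
(This is only a lower bound; the true E[α(G)] may be larger.)

E[α(G)] ≥ 1291/16 ≈ 80.6875.


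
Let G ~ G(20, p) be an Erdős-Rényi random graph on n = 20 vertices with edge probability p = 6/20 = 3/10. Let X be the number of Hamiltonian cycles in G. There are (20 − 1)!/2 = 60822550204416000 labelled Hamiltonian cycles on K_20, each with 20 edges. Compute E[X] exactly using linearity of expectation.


K_20 has (20 − 1)!/2 = 60822550204416000 labelled Hamiltonian cycles.
For each such Hamiltonian cycle H, let X_H = 1 if all 20 edges of H are present in G. Then P[X_H = 1] = p^{20} = (3/10)^{20} = 3486784401/100000000000000000000.
By linearity: E[X] = Σ_H E[X_H] = 60822550204416000 · p^{20} = 60822550204416000 · 3486784401/100000000000000000000 = 51776152168407487821/24414062500000.
Numerically: E[X] ≈ 2.1208e+06.

E[X] = 60822550204416000 · (3/10)^{20} = 51776152168407487821/24414062500000 ≈ 2.1208e+06.


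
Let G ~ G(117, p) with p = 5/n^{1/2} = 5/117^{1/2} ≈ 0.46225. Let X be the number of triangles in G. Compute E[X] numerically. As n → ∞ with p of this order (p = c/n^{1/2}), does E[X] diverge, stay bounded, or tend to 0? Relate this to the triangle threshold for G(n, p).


Number of potential triangles: C(117, 3) = 260130.
Each occurs with probability p³ ≈ (0.46225)³ ≈ 9.8771402e-02.
By linearity: E[X] = C(117, 3)·p³ ≈ 260130 · 9.8771402e-02 ≈ 25693.40492.
Since α = 1/2 < 1, p = c/n^{1/2} ≫ 1/n is above the triangle threshold p ~ 1/n. Asymptotically E[X] ~ (c³/6)·n^{3(1−α)} = (5³/6)·n^{1.5} → ∞; triangles are abundant w.h.p.

E[X] ≈ 25693.40492; in regime p = Θ(1/n^{1/2}) E[X] diverges (above the triangle threshold p ~ 1/n).


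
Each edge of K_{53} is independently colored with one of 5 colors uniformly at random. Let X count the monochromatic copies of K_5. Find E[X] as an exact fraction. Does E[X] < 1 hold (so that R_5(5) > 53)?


E[X] = C(53, 5) · 5^{1 − 10} = 2869685 · 5^{−9} = 2869685/1953125.
As a reduced fraction: E[X] = 573937/390625 ≈ 1.4692787.
Is E[X] < 1? NO.
Since E[X] ≥ 1, the first-moment bound is inconclusive at n = 53; it does NOT by itself certify R_5(5) > 53.

E[X] = 573937/390625 ≈ 1.4692787; E[X] ≥ 1; first-moment method inconclusive here.


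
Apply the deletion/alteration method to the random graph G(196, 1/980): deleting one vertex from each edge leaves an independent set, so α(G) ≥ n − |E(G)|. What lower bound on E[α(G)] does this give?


E[|E(G)|] = C(196, 2)·p = 19110 · (1/980) = 39/2.
E[α(G)] ≥ n − E[|E(G)|] = 196 − 39/2 = 353/2.
Numerically: ≈ 176.5000.
(This is only a lower bound; the true E[α(G)] may be larger.)

E[α(G)] ≥ 353/2 ≈ 176.5000.


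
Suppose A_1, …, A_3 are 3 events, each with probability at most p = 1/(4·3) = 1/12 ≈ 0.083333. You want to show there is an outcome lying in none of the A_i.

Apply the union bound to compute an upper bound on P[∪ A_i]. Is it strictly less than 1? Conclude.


Union bound: P[∪_{i=1}^{3} A_i] ≤ Σ_i P[A_i] ≤ 3·p = 3·(1/12) = 1/4.
Numerically: 1/4 ≈ 0.250000.
Is 1/4 < 1? YES.
Since P[∪ A_i] ≤ 1/4 < 1, the complement has P[∩ A_i^c] ≥ 1 − 1/4 = 3/4 > 0, so some outcome avoids every A_i.

3·p = 1/4 ≈ 0.250000; existence CERTIFIED by the union bound.


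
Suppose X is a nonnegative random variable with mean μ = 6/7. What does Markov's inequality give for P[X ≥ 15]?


μ = E[X] = 6/7, a = 15.
Markov: P[X ≥ 15] ≤ μ/a = (6/7)/15 = 2/35.
Numerically: ≈ 0.0571.
(Since a = 15 > μ = 0.8571, the bound 2/35 is < 1 and informative.)

P[X ≥ 15] ≤ 2/35 ≈ 0.0571.


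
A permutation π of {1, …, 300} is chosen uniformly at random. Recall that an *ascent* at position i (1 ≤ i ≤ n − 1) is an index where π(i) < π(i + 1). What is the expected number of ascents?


Write X = Σ X_I over i = 1, …, 299, with X_I the indicator of one ascent.
There are 299 indicators.
For each fixed i, the pair (π(i), π(i+1)) is a uniformly random ordered pair of distinct values from {1, …, 300}; by symmetry P[π(i) < π(i+1)] = 1/2.
By linearity: E[X] = 299 · (1/2) = (300 − 1) · (1/2) = 299/2 ≈ 149.5000.

E[X] = 299/2 = 149.5000.


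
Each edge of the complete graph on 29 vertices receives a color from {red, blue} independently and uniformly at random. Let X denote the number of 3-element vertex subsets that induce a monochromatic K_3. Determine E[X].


Let X = Σ_S X_S over the C(29, 3) = 3654 subsets S of size 3, where X_S = 1 if the K_3 on S is monochromatic.
For a fixed S, the K_3 on S has C(3, 2) = 3 edges. P[all 3 edges red] = (1/2)^3, and likewise for blue, so P[monochromatic] = 2·(1/2)^3 = 2^{1 − 3} = 1/4.
By linearity of expectation: E[X] = C(29, 3) · 2^{1 − 3} = 3654 · 1/4 = 1827/2.
Numerically: E[X] ≈ 913.500.

E[X] = C(29,3)·2^(1−C(3,2)) = 1827/2 ≈ 913.500.


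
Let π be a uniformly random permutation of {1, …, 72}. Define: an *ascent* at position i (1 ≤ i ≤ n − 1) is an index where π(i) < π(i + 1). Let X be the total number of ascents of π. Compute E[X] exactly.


Write X = Σ X_I over i = 1, …, 71, with X_I the indicator of one ascent.
There are 71 indicators.
For each fixed i, the pair (π(i), π(i+1)) is a uniformly random ordered pair of distinct values from {1, …, 72}; by symmetry P[π(i) < π(i+1)] = 1/2.
By linearity: E[X] = 71 · (1/2) = (72 − 1) · (1/2) = 71/2 ≈ 35.5000.

E[X] = 71/2 = 35.5000.


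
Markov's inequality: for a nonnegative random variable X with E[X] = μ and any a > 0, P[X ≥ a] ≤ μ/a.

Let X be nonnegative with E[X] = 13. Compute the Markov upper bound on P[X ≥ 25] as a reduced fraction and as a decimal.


μ = E[X] = 13, a = 25.
Markov: P[X ≥ 25] ≤ μ/a = (13)/25 = 13/25.
Numerically: ≈ 0.520.
(Since a = 25 > μ = 13.000, the bound 13/25 is < 1 and informative.)

P[X ≥ 25] ≤ 13/25 ≈ 0.520.


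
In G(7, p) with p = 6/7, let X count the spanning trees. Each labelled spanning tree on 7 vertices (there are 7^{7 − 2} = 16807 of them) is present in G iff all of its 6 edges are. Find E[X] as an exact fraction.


K_7 has 7^{7 − 2} = 16807 labelled spanning trees.
For each such spanning tree H, let X_H = 1 if all 6 edges of H are present in G. Then P[X_H = 1] = p^{6} = (6/7)^{6} = 46656/117649.
By linearity of expectation: E[X] = Σ_H E[X_H] = 16807 · p^{6} = 16807 · 46656/117649 = 46656/7.
Numerically: E[X] ≈ 6.67e+03.

E[X] = 16807 · (6/7)^{6} = 46656/7 ≈ 6.67e+03.


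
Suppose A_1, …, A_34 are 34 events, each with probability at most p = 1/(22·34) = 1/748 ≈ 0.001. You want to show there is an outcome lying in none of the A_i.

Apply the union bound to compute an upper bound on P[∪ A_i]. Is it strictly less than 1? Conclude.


Union bound: P[∪_{i=1}^{34} A_i] ≤ Σ_i P[A_i] ≤ 34·p = 34·(1/748) = 1/22.
Numerically: 1/22 ≈ 0.045.
Is 1/22 < 1? YES.
Since P[∪ A_i] ≤ 1/22 < 1, the complement has P[∩ A_i^c] ≥ 1 − 1/22 = 21/22 > 0, so some outcome avoids every A_i.

34·p = 1/22 ≈ 0.045; existence CERTIFIED by the union bound.


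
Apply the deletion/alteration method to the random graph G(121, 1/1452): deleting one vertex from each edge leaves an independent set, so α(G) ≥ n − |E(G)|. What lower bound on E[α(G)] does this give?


E[|E(G)|] = C(121, 2)·p = 7260 · (1/1452) = 5.
E[α(G)] ≥ n − E[|E(G)|] = 121 − 5 = 116.
Numerically: ≈ 116.0000.
(This is only a lower bound; the true E[α(G)] may be larger.)

E[α(G)] ≥ 116 ≈ 116.0000.


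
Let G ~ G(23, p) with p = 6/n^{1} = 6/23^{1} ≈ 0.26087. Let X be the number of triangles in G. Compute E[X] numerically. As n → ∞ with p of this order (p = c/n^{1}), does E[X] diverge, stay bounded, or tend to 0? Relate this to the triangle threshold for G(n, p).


Number of potential triangles: C(23, 3) = 1771.
Each occurs with probability p³ ≈ (0.26087)³ ≈ 1.7752938e-02.
By linearity: E[X] = C(23, 3)·p³ ≈ 1771 · 1.7752938e-02 ≈ 31.44045.
Here α = 1, so p = 6/n is exactly at the triangle threshold p ~ 1/n. Asymptotically E[X] → c³/6 = 6³/6 = 36 ≈ 36.00000, a bounded constant. In this regime the triangle count is asymptotically Poisson(c³/6).

E[X] ≈ 31.44045; in regime p = Θ(1/n^{1}) E[X] stays bounded (at the triangle threshold p ~ 1/n).


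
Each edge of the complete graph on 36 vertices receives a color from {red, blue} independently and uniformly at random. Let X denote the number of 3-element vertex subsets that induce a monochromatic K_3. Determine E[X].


Let X = Σ_S X_S over the C(36, 3) = 7140 subsets S of size 3, where X_S = 1 if the K_3 on S is monochromatic.
For a fixed S, the K_3 on S has C(3, 2) = 3 edges. P[all 3 edges red] = (1/2)^3, and likewise for blue, so P[monochromatic] = 2·(1/2)^3 = 2^{1 − 3} = 1/4.
By linearity of expectation: E[X] = C(36, 3) · 2^{1 − 3} = 7140 · 1/4 = 1785.
Numerically: E[X] ≈ 1785.000.

E[X] = C(36,3)·2^(1−C(3,2)) = 1785 ≈ 1785.000.


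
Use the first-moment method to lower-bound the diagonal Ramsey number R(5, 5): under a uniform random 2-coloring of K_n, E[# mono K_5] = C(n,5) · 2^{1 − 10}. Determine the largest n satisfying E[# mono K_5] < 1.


We need C(n, 5) · 2^{1 − 10} < 1, i.e. C(n, 5) < 2^{10 − 1} = 512.
Check values of n near the boundary:
  n = 7: C(7, 5) = 21; 21 < 512? YES
  n = 8: C(8, 5) = 56; 56 < 512? YES
  n = 9: C(9, 5) = 126; 126 < 512? YES
  n = 10: C(10, 5) = 252; 252 < 512? YES
  n = 11: C(11, 5) = 462; 462 < 512? YES
  n = 12: C(12, 5) = 792; 792 < 512? NO
The largest n with C(n, 5) < 512 is n = 11 (where E[X] = 231/256 ≈ 0.902344). Hence R(5, 5) > 11, i.e. R(5, 5) ≥ 12.

Largest n = 11; hence R(5, 5) > 11.


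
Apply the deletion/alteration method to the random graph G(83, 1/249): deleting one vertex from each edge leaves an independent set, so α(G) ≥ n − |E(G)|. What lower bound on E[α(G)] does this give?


E[|E(G)|] = C(83, 2)·p = 3403 · (1/249) = 41/3.
E[α(G)] ≥ n − E[|E(G)|] = 83 − 41/3 = 208/3.
Numerically: ≈ 69.333.
(This is only a lower bound; the true E[α(G)] may be larger.)

E[α(G)] ≥ 208/3 ≈ 69.333.


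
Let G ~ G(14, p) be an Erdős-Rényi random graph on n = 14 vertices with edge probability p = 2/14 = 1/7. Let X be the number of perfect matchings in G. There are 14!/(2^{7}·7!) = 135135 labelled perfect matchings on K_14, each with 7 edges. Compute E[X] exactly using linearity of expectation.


K_14 has 14!/(2^{7}·7!) = 135135 labelled perfect matchings.
For each such perfect matching H, let X_H = 1 if all 7 edges of H are present in G. Then P[X_H = 1] = p^{7} = (1/7)^{7} = 1/823543.
By linearity of expectation: E[X] = Σ_H E[X_H] = 135135 · p^{7} = 135135 · 1/823543 = 19305/117649.
Numerically: E[X] ≈ 0.164.

E[X] = 135135 · (1/7)^{7} = 19305/117649 ≈ 0.164.


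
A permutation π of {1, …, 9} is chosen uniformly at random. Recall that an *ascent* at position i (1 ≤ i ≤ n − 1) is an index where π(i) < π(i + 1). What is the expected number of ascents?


Write X = Σ X_I over i = 1, …, 8, with X_I the indicator of one ascent.
There are 8 indicators.
For each fixed i, the pair (π(i), π(i+1)) is a uniformly random ordered pair of distinct values from {1, …, 9}; by symmetry P[π(i) < π(i+1)] = 1/2.
By linearity: E[X] = 8 · (1/2) = (9 − 1) · (1/2) = 4 ≈ 4.000.

E[X] = 4 = 4.000.


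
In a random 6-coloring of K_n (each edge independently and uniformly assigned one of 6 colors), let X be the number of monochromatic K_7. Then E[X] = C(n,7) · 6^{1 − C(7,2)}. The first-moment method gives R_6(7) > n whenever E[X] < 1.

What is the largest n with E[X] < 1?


We need C(n, 7) · 6^{1 − 21} < 1, i.e. C(n, 7) < 6^{21 − 1} = 3656158440062976.
Check values of n near the boundary:
  n = 563: C(563, 7) = 3426622515769596; 3426622515769596 < 3656158440062976? YES
  n = 564: C(564, 7) = 3469685994423792; 3469685994423792 < 3656158440062976? YES
  n = 565: C(565, 7) = 3513212521235560; 3513212521235560 < 3656158440062976? YES
  n = 566: C(566, 7) = 3557206237959440; 3557206237959440 < 3656158440062976? YES
  n = 567: C(567, 7) = 3601671315933933; 3601671315933933 < 3656158440062976? YES
  n = 568: C(568, 7) = 3646611956239704; 3646611956239704 < 3656158440062976? YES
  n = 569: C(569, 7) = 3692032389858348; 3692032389858348 < 3656158440062976? NO
  n = 570: C(570, 7) = 3737936877831720; 3737936877831720 < 3656158440062976? NO
  n = 571: C(571, 7) = 3784329711421830; 3784329711421830 < 3656158440062976? NO
The largest n with C(n, 7) < 3656158440062976 is n = 568 (where E[X] = 16882462760369/16926659444736 ≈ 0.997). Hence R_6(7) > 568, i.e. R_6(7) ≥ 569.

Largest n = 568; hence R_6(7) > 568.


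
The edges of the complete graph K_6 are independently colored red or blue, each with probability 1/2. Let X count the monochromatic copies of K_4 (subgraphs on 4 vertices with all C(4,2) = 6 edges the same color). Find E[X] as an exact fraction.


Let X = Σ_S X_S over the C(6, 4) = 15 subsets S of size 4, where X_S = 1 if the K_4 on S is monochromatic.
For a fixed S, the K_4 on S has C(4, 2) = 6 edges. P[all 6 edges red] = (1/2)^6, and likewise for blue, so P[monochromatic] = 2·(1/2)^6 = 2^{1 − 6} = 1/32.
By linearity of expectation: E[X] = C(6, 4) · 2^{1 − 6} = 15 · 1/32 = 15/32.
Numerically: E[X] ≈ 0.468750.

E[X] = C(6,4)·2^(1−C(4,2)) = 15/32 ≈ 0.468750.


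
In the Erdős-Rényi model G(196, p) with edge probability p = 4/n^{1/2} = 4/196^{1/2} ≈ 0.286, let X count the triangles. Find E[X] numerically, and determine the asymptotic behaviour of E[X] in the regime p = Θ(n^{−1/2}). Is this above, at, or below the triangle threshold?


Number of potential triangles: C(196, 3) = 1235780.
Each occurs with probability p³ ≈ (0.286)³ ≈ 2.33236e-02.
By linearity: E[X] = C(196, 3)·p³ ≈ 1235780 · 2.33236e-02 ≈ 28822.857.
Since α = 1/2 < 1, p = c/n^{1/2} ≫ 1/n is above the triangle threshold p ~ 1/n. Asymptotically E[X] ~ (c³/6)·n^{3(1−α)} = (4³/6)·n^{1.5} → ∞; triangles are abundant w.h.p.

E[X] ≈ 28822.857; in regime p = Θ(1/n^{1/2}) E[X] diverges (above the triangle threshold p ~ 1/n).


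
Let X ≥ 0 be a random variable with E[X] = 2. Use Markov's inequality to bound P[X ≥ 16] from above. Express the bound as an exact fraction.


μ = E[X] = 2, a = 16.
Markov: P[X ≥ 16] ≤ μ/a = (2)/16 = 1/8.
Numerically: ≈ 0.12500.
(Since a = 16 > μ = 2.00000, the bound 1/8 is < 1 and informative.)

P[X ≥ 16] ≤ 1/8 ≈ 0.12500.


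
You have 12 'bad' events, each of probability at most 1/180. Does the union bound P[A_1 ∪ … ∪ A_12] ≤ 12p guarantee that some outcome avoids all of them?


Union bound: P[∪_{i=1}^{12} A_i] ≤ Σ_i P[A_i] ≤ 12·p = 12·(1/180) = 1/15.
Numerically: 1/15 ≈ 0.06667.
Is 1/15 < 1? YES.
Since P[∪ A_i] ≤ 1/15 < 1, the complement has P[∩ A_i^c] ≥ 1 − 1/15 = 14/15 > 0, so some outcome avoids every A_i.

12·p = 1/15 ≈ 0.06667; existence CERTIFIED by the union bound.


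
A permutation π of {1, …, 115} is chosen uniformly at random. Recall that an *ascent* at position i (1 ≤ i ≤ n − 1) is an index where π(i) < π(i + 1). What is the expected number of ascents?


Write X = Σ X_I over i = 1, …, 114, with X_I the indicator of one ascent.
There are 114 indicators.
For each fixed i, the pair (π(i), π(i+1)) is a uniformly random ordered pair of distinct values from {1, …, 115}; by symmetry P[π(i) < π(i+1)] = 1/2.
By linearity: E[X] = 114 · (1/2) = (115 − 1) · (1/2) = 57 ≈ 57.0000.

E[X] = 57 = 57.0000.


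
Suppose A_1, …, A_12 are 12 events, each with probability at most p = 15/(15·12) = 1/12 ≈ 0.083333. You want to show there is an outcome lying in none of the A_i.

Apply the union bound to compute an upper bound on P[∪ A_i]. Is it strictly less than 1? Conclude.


Union bound: P[∪_{i=1}^{12} A_i] ≤ Σ_i P[A_i] ≤ 12·p = 12·(1/12) = 1.
Numerically: 1 ≈ 1.000000.
Is 1 < 1? NO.
Since the bound 1 is ≥ 1, the union bound is uninformative here; it does NOT by itself certify existence.

12·p = 1 ≈ 1.000000; existence NOT certified by the union bound.


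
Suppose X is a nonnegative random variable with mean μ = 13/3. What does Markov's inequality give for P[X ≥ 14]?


μ = E[X] = 13/3, a = 14.
Markov: P[X ≥ 14] ≤ μ/a = (13/3)/14 = 13/42.
Numerically: ≈ 0.309524.
(Since a = 14 > μ = 4.333333, the bound 13/42 is < 1 and informative.)

P[X ≥ 14] ≤ 13/42 ≈ 0.309524.


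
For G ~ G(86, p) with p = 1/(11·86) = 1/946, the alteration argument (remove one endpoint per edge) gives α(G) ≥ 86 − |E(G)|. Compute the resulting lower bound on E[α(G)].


E[|E(G)|] = C(86, 2)·p = 3655 · (1/946) = 85/22.
E[α(G)] ≥ n − E[|E(G)|] = 86 − 85/22 = 1807/22.
Numerically: ≈ 82.13636.
(This is only a lower bound; the true E[α(G)] may be larger.)

E[α(G)] ≥ 1807/22 ≈ 82.13636.


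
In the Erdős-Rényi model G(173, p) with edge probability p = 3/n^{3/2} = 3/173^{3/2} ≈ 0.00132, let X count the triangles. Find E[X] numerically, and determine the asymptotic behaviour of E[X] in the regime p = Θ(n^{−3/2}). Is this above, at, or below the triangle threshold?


Number of potential triangles: C(173, 3) = 848046.
Each occurs with probability p³ ≈ (0.00132)³ ≈ 2.29169e-09.
By linearity: E[X] = C(173, 3)·p³ ≈ 848046 · 2.29169e-09 ≈ 0.002.
Since α = 3/2 > 1, p = c/n^{3/2} = o(1/n) is below the triangle threshold p ~ 1/n. Asymptotically E[X] ~ (c³/6)·n^{3(1−α)} = (3³/6)·n^{-1.5} → 0, so by Markov's inequality G has no triangles w.h.p.

E[X] ≈ 0.002; in regime p = Θ(1/n^{3/2}) E[X] tends to 0 (below the triangle threshold p ~ 1/n).


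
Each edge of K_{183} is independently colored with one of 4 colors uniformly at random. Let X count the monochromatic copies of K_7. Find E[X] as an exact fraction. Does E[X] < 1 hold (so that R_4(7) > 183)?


E[X] = C(183, 7) · 4^{1 − 21} = 1214197462413 · 4^{−20} = 1214197462413/1099511627776.
As a reduced fraction: E[X] = 1214197462413/1099511627776 ≈ 1.1043062.
Is E[X] < 1? NO.
Since E[X] ≥ 1, the first-moment bound is inconclusive at n = 183; it does NOT by itself certify R_4(7) > 183.

E[X] = 1214197462413/1099511627776 ≈ 1.1043062; E[X] ≥ 1; first-moment method inconclusive here.


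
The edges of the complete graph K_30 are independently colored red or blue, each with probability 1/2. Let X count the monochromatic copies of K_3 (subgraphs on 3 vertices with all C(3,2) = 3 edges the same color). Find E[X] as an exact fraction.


Let X = Σ_S X_S over the C(30, 3) = 4060 subsets S of size 3, where X_S = 1 if the K_3 on S is monochromatic.
For a fixed S, the K_3 on S has C(3, 2) = 3 edges. P[all 3 edges red] = (1/2)^3, and likewise for blue, so P[monochromatic] = 2·(1/2)^3 = 2^{1 − 3} = 1/4.
By linearity of expectation: E[X] = C(30, 3) · 2^{1 − 3} = 4060 · 1/4 = 1015.
Numerically: E[X] ≈ 1015.00000.

E[X] = C(30,3)·2^(1−C(3,2)) = 1015 ≈ 1015.00000.


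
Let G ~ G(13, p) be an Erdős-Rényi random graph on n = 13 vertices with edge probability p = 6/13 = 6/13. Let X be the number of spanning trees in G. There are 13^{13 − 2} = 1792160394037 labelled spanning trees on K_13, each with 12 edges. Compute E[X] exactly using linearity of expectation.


K_13 has 13^{13 − 2} = 1792160394037 labelled spanning trees.
For each such spanning tree H, let X_H = 1 if all 12 edges of H are present in G. Then P[X_H = 1] = p^{12} = (6/13)^{12} = 2176782336/23298085122481.
By linearity: E[X] = Σ_H E[X_H] = 1792160394037 · p^{12} = 1792160394037 · 2176782336/23298085122481 = 2176782336/13.
Numerically: E[X] ≈ 1.67445e+08.

E[X] = 1792160394037 · (6/13)^{12} = 2176782336/13 ≈ 1.67445e+08.


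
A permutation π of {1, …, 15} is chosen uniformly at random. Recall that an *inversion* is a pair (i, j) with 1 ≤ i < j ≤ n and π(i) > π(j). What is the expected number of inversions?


Write X = Σ X_I over the C(15, 2) = 105 pairs i < j, with X_I the indicator of one inversion.
There are 105 indicators.
For each fixed pair i < j, the values π(i) and π(j) are two distinct elements of {1, …, 15} in uniformly random order; by symmetry P[π(i) > π(j)] = 1/2.
By linearity: E[X] = 105 · (1/2) = C(15, 2) · (1/2) = 105/2 = 105/2 ≈ 52.500.

E[X] = 105/2 = 52.500.


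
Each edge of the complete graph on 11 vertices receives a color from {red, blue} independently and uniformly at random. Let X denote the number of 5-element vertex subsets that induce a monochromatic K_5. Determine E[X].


Let X = Σ_S X_S over the C(11, 5) = 462 subsets S of size 5, where X_S = 1 if the K_5 on S is monochromatic.
For a fixed S, the K_5 on S has C(5, 2) = 10 edges. P[all 10 edges red] = (1/2)^10, and likewise for blue, so P[monochromatic] = 2·(1/2)^10 = 2^{1 − 10} = 1/512.
By linearity of expectation: E[X] = C(11, 5) · 2^{1 − 10} = 462 · 1/512 = 231/256.
Numerically: E[X] ≈ 0.902344.

E[X] = C(11,5)·2^(1−C(5,2)) = 231/256 ≈ 0.902344.


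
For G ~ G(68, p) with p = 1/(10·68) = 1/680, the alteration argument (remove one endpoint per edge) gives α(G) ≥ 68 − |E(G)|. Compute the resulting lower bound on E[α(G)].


E[|E(G)|] = C(68, 2)·p = 2278 · (1/680) = 67/20.
E[α(G)] ≥ n − E[|E(G)|] = 68 − 67/20 = 1293/20.
Numerically: ≈ 64.650.
(This is only a lower bound; the true E[α(G)] may be larger.)

E[α(G)] ≥ 1293/20 ≈ 64.650.


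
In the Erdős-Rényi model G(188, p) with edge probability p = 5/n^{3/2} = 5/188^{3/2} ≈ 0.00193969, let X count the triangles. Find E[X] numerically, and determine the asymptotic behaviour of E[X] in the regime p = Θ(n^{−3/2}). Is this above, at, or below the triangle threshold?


Number of potential triangles: C(188, 3) = 1089836.
Each occurs with probability p³ ≈ (0.00193969)³ ≈ 7.29792997e-09.
By linearity: E[X] = C(188, 3)·p³ ≈ 1089836 · 7.29792997e-09 ≈ 0.007954.
Since α = 3/2 > 1, p = c/n^{3/2} = o(1/n) is below the triangle threshold p ~ 1/n. Asymptotically E[X] ~ (c³/6)·n^{3(1−α)} = (5³/6)·n^{-1.5} → 0, so by Markov's inequality G has no triangles w.h.p.

E[X] ≈ 0.007954; in regime p = Θ(1/n^{3/2}) E[X] tends to 0 (below the triangle threshold p ~ 1/n).


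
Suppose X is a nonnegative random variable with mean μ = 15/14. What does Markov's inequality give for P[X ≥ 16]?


μ = E[X] = 15/14, a = 16.
Markov: P[X ≥ 16] ≤ μ/a = (15/14)/16 = 15/224.
Numerically: ≈ 0.0670.
(Since a = 16 > μ = 1.0714, the bound 15/224 is < 1 and informative.)

P[X ≥ 16] ≤ 15/224 ≈ 0.0670.


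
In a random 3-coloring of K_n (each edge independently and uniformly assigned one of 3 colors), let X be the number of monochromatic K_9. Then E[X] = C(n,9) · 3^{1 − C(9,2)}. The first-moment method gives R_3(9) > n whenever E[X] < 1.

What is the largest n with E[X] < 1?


We need C(n, 9) · 3^{1 − 36} < 1, i.e. C(n, 9) < 3^{36 − 1} = 50031545098999707.
Check values of n near the boundary:
  n = 300: C(300, 9) = 48052241692154700; 48052241692154700 < 50031545098999707? YES
  n = 301: C(301, 9) = 49533303936090975; 49533303936090975 < 50031545098999707? YES
  n = 302: C(302, 9) = 51054804739588650; 51054804739588650 < 50031545098999707? NO
  n = 303: C(303, 9) = 52617706925494425; 52617706925494425 < 50031545098999707? NO
  n = 304: C(304, 9) = 54222992899492560; 54222992899492560 < 50031545098999707? NO
The largest n with C(n, 9) < 50031545098999707 is n = 301 (where E[X] = 16511101312030325/16677181699666569 ≈ 0.9900). Hence R_3(9) > 301, i.e. R_3(9) ≥ 302.

Largest n = 301; hence R_3(9) > 301.


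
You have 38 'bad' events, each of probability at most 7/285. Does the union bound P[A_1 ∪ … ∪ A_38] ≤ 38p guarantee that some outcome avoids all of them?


Union bound: P[∪_{i=1}^{38} A_i] ≤ Σ_i P[A_i] ≤ 38·p = 38·(7/285) = 14/15.
Numerically: 14/15 ≈ 0.9333333.
Is 14/15 < 1? YES.
Since P[∪ A_i] ≤ 14/15 < 1, the complement has P[∩ A_i^c] ≥ 1 − 14/15 = 1/15 > 0, so some outcome avoids every A_i.

38·p = 14/15 ≈ 0.9333333; existence CERTIFIED by the union bound.


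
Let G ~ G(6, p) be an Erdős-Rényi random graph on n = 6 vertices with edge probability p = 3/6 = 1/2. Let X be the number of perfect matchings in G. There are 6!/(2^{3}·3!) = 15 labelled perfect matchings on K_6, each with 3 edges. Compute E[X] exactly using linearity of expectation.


K_6 has 6!/(2^{3}·3!) = 15 labelled perfect matchings.
For each such perfect matching H, let X_H = 1 if all 3 edges of H are present in G. Then P[X_H = 1] = p^{3} = (1/2)^{3} = 1/8.
By linearity: E[X] = Σ_H E[X_H] = 15 · p^{3} = 15 · 1/8 = 15/8.
Numerically: E[X] ≈ 1.875.

E[X] = 15 · (1/2)^{3} = 15/8 ≈ 1.875.


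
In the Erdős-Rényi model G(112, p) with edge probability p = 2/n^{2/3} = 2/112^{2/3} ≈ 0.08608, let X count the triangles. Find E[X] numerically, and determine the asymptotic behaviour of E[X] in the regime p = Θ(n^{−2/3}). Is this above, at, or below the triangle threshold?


Number of potential triangles: C(112, 3) = 227920.
Each occurs with probability p³ ≈ (0.08608)³ ≈ 6.377551e-04.
By linearity: E[X] = C(112, 3)·p³ ≈ 227920 · 6.377551e-04 ≈ 145.3571.
Since α = 2/3 < 1, p = c/n^{2/3} ≫ 1/n is above the triangle threshold p ~ 1/n. Asymptotically E[X] ~ (c³/6)·n^{3(1−α)} = (2³/6)·n^{1} → ∞; triangles are abundant w.h.p.

E[X] ≈ 145.3571; in regime p = Θ(1/n^{2/3}) E[X] diverges (above the triangle threshold p ~ 1/n).


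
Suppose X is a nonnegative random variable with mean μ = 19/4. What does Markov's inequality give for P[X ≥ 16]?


μ = E[X] = 19/4, a = 16.
Markov: P[X ≥ 16] ≤ μ/a = (19/4)/16 = 19/64.
Numerically: ≈ 0.296875.
(Since a = 16 > μ = 4.750000, the bound 19/64 is < 1 and informative.)

P[X ≥ 16] ≤ 19/64 ≈ 0.296875.


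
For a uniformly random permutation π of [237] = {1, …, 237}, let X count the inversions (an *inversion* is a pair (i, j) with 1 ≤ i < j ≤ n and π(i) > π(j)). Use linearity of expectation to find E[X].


Write X = Σ X_I over the C(237, 2) = 27966 pairs i < j, with X_I the indicator of one inversion.
There are 27966 indicators.
For each fixed pair i < j, the values π(i) and π(j) are two distinct elements of {1, …, 237} in uniformly random order; by symmetry P[π(i) > π(j)] = 1/2.
By linearity: E[X] = 27966 · (1/2) = C(237, 2) · (1/2) = 27966/2 = 13983 ≈ 13983.00000.

E[X] = 13983 = 13983.00000.


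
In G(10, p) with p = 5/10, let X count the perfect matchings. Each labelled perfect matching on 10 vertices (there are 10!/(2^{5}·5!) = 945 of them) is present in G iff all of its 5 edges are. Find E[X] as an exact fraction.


K_10 has 10!/(2^{5}·5!) = 945 labelled perfect matchings.
For each such perfect matching H, let X_H = 1 if all 5 edges of H are present in G. Then P[X_H = 1] = p^{5} = (1/2)^{5} = 1/32.
By linearity: E[X] = Σ_H E[X_H] = 945 · p^{5} = 945 · 1/32 = 945/32.
Numerically: E[X] ≈ 29.53.

E[X] = 945 · (1/2)^{5} = 945/32 ≈ 29.53.


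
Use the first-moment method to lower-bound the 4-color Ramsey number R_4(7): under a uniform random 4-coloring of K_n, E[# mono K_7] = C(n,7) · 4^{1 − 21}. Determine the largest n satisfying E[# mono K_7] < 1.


We need C(n, 7) · 4^{1 − 21} < 1, i.e. C(n, 7) < 4^{21 − 1} = 1099511627776.
Check values of n near the boundary:
  n = 176: C(176, 7) = 919790691600; 919790691600 < 1099511627776? YES
  n = 177: C(177, 7) = 957664425960; 957664425960 < 1099511627776? YES
  n = 178: C(178, 7) = 996867063280; 996867063280 < 1099511627776? YES
  n = 179: C(179, 7) = 1037437234460; 1037437234460 < 1099511627776? YES
  n = 180: C(180, 7) = 1079414463600; 1079414463600 < 1099511627776? YES
  n = 181: C(181, 7) = 1122839183400; 1122839183400 < 1099511627776? NO
The largest n with C(n, 7) < 1099511627776 is n = 180 (where E[X] = 67463403975/68719476736 ≈ 0.98172). Hence R_4(7) > 180, i.e. R_4(7) ≥ 181.

Largest n = 180; hence R_4(7) > 180.


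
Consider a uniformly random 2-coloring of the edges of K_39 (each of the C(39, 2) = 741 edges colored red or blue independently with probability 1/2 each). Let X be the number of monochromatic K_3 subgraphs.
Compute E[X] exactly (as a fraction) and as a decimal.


Let X = Σ_S X_S over the C(39, 3) = 9139 subsets S of size 3, where X_S = 1 if the K_3 on S is monochromatic.
For a fixed S, the K_3 on S has C(3, 2) = 3 edges. P[all 3 edges red] = (1/2)^3, and likewise for blue, so P[monochromatic] = 2·(1/2)^3 = 2^{1 − 3} = 1/4.
By linearity: E[X] = C(39, 3) · 2^{1 − 3} = 9139 · 1/4 = 9139/4.
Numerically: E[X] ≈ 2284.75000.

E[X] = C(39,3)·2^(1−C(3,2)) = 9139/4 ≈ 2284.75000.


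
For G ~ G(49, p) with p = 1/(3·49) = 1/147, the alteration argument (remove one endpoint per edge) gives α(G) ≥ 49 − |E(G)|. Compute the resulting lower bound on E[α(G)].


E[|E(G)|] = C(49, 2)·p = 1176 · (1/147) = 8.
E[α(G)] ≥ n − E[|E(G)|] = 49 − 8 = 41.
Numerically: ≈ 41.00000.
(This is only a lower bound; the true E[α(G)] may be larger.)

E[α(G)] ≥ 41 ≈ 41.00000.


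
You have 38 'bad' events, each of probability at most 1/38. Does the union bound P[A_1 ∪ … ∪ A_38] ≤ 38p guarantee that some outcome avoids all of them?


Union bound: P[∪_{i=1}^{38} A_i] ≤ Σ_i P[A_i] ≤ 38·p = 38·(1/38) = 1.
Numerically: 1 ≈ 1.0000000.
Is 1 < 1? NO.
Since the bound 1 is ≥ 1, the union bound is uninformative here; it does NOT by itself certify existence.

38·p = 1 ≈ 1.0000000; existence NOT certified by the union bound.


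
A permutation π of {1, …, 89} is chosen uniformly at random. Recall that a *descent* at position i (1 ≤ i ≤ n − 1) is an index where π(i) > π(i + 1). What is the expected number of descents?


Write X = Σ X_I over i = 1, …, 88, with X_I the indicator of one descent.
There are 88 indicators.
For each fixed i, the pair (π(i), π(i+1)) is a uniformly random ordered pair of distinct values from {1, …, 89}; by symmetry P[π(i) > π(i+1)] = 1/2.
By linearity: E[X] = 88 · (1/2) = (89 − 1) · (1/2) = 44 ≈ 44.000000.

E[X] = 44 = 44.000000.


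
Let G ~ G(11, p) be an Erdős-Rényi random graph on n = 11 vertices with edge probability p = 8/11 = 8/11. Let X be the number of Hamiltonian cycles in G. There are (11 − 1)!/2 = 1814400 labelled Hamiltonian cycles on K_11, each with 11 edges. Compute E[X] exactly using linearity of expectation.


K_11 has (11 − 1)!/2 = 1814400 labelled Hamiltonian cycles.
For each such Hamiltonian cycle H, let X_H = 1 if all 11 edges of H are present in G. Then P[X_H = 1] = p^{11} = (8/11)^{11} = 8589934592/285311670611.
Summing the indicators: E[X] = Σ_H E[X_H] = 1814400 · p^{11} = 1814400 · 8589934592/285311670611 = 15585577323724800/285311670611.
Numerically: E[X] ≈ 5.463e+04.

E[X] = 1814400 · (8/11)^{11} = 15585577323724800/285311670611 ≈ 5.463e+04.


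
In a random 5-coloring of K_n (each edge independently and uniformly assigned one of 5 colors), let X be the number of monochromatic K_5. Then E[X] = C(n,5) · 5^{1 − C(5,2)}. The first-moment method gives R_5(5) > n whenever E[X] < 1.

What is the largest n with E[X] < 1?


We need C(n, 5) · 5^{1 − 10} < 1, i.e. C(n, 5) < 5^{10 − 1} = 1953125.
Check values of n near the boundary:
  n = 47: C(47, 5) = 1533939; 1533939 < 1953125? YES
  n = 48: C(48, 5) = 1712304; 1712304 < 1953125? YES
  n = 49: C(49, 5) = 1906884; 1906884 < 1953125? YES
  n = 50: C(50, 5) = 2118760; 2118760 < 1953125? NO
The largest n with C(n, 5) < 1953125 is n = 49 (where E[X] = 1906884/1953125 ≈ 0.9763). Hence R_5(5) > 49, i.e. R_5(5) ≥ 50.

Largest n = 49; hence R_5(5) > 49.


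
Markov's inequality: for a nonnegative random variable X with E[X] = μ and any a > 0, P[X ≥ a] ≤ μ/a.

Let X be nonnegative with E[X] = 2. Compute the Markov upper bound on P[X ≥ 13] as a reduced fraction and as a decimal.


μ = E[X] = 2, a = 13.
Markov: P[X ≥ 13] ≤ μ/a = (2)/13 = 2/13.
Numerically: ≈ 0.1538.
(Since a = 13 > μ = 2.0000, the bound 2/13 is < 1 and informative.)

P[X ≥ 13] ≤ 2/13 ≈ 0.1538.


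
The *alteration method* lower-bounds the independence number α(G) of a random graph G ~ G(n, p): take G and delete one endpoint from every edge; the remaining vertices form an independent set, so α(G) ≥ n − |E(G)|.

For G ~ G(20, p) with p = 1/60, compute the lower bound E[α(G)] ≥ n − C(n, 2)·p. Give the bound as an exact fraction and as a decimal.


E[|E(G)|] = C(20, 2)·p = 190 · (1/60) = 19/6.
E[α(G)] ≥ n − E[|E(G)|] = 20 − 19/6 = 101/6.
Numerically: ≈ 16.833333.
(This is only a lower bound; the true E[α(G)] may be larger.)

E[α(G)] ≥ 101/6 ≈ 16.833333.


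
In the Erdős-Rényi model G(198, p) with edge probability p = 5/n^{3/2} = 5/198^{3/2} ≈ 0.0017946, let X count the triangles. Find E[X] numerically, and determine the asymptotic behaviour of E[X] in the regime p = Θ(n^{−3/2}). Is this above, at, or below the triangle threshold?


Number of potential triangles: C(198, 3) = 1274196.
Each occurs with probability p³ ≈ (0.0017946)³ ≈ 5.7798512e-09.
By linearity: E[X] = C(198, 3)·p³ ≈ 1274196 · 5.7798512e-09 ≈ 0.00736.
Since α = 3/2 > 1, p = c/n^{3/2} = o(1/n) is below the triangle threshold p ~ 1/n. Asymptotically E[X] ~ (c³/6)·n^{3(1−α)} = (5³/6)·n^{-1.5} → 0, so by Markov's inequality G has no triangles w.h.p.

E[X] ≈ 0.00736; in regime p = Θ(1/n^{3/2}) E[X] tends to 0 (below the triangle threshold p ~ 1/n).


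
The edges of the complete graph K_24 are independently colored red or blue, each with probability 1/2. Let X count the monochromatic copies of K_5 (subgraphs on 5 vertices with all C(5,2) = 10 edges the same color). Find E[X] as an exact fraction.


Let X = Σ_S X_S over the C(24, 5) = 42504 subsets S of size 5, where X_S = 1 if the K_5 on S is monochromatic.
For a fixed S, the K_5 on S has C(5, 2) = 10 edges. P[all 10 edges red] = (1/2)^10, and likewise for blue, so P[monochromatic] = 2·(1/2)^10 = 2^{1 − 10} = 1/512.
By linearity of expectation: E[X] = C(24, 5) · 2^{1 − 10} = 42504 · 1/512 = 5313/64.
Numerically: E[X] ≈ 83.01562.

E[X] = C(24,5)·2^(1−C(5,2)) = 5313/64 ≈ 83.01562.


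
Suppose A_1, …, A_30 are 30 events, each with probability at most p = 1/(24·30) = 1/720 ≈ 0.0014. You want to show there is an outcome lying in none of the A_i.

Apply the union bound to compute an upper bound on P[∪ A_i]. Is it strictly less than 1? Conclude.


Union bound: P[∪_{i=1}^{30} A_i] ≤ Σ_i P[A_i] ≤ 30·p = 30·(1/720) = 1/24.
Numerically: 1/24 ≈ 0.0417.
Is 1/24 < 1? YES.
Since P[∪ A_i] ≤ 1/24 < 1, the complement has P[∩ A_i^c] ≥ 1 − 1/24 = 23/24 > 0, so some outcome avoids every A_i.

30·p = 1/24 ≈ 0.0417; existence CERTIFIED by the union bound.


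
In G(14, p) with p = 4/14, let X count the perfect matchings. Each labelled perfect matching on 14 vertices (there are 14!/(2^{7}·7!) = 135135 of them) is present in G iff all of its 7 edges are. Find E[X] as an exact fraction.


K_14 has 14!/(2^{7}·7!) = 135135 labelled perfect matchings.
For each such perfect matching H, let X_H = 1 if all 7 edges of H are present in G. Then P[X_H = 1] = p^{7} = (2/7)^{7} = 128/823543.
By linearity of expectation: E[X] = Σ_H E[X_H] = 135135 · p^{7} = 135135 · 128/823543 = 2471040/117649.
Numerically: E[X] ≈ 21.

E[X] = 135135 · (2/7)^{7} = 2471040/117649 ≈ 21.


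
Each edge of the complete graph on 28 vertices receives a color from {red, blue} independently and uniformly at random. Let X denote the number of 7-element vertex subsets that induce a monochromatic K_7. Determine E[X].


Let X = Σ_S X_S over the C(28, 7) = 1184040 subsets S of size 7, where X_S = 1 if the K_7 on S is monochromatic.
For a fixed S, the K_7 on S has C(7, 2) = 21 edges. P[all 21 edges red] = (1/2)^21, and likewise for blue, so P[monochromatic] = 2·(1/2)^21 = 2^{1 − 21} = 1/1048576.
By linearity: E[X] = C(28, 7) · 2^{1 − 21} = 1184040 · 1/1048576 = 148005/131072.
Numerically: E[X] ≈ 1.129189.

E[X] = C(28,7)·2^(1−C(7,2)) = 148005/131072 ≈ 1.129189.


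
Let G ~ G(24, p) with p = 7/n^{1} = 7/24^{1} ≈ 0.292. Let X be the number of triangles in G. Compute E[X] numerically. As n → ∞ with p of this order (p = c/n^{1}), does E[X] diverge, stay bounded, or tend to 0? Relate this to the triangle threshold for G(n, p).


Number of potential triangles: C(24, 3) = 2024.
Each occurs with probability p³ ≈ (0.292)³ ≈ 2.48119e-02.
By linearity: E[X] = C(24, 3)·p³ ≈ 2024 · 2.48119e-02 ≈ 50.219.
Here α = 1, so p = 7/n is exactly at the triangle threshold p ~ 1/n. Asymptotically E[X] → c³/6 = 7³/6 = 343/6 ≈ 57.167, a bounded constant. In this regime the triangle count is asymptotically Poisson(c³/6).

E[X] ≈ 50.219; in regime p = Θ(1/n^{1}) E[X] stays bounded (at the triangle threshold p ~ 1/n).


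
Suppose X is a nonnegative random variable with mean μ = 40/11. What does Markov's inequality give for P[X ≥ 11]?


μ = E[X] = 40/11, a = 11.
Markov: P[X ≥ 11] ≤ μ/a = (40/11)/11 = 40/121.
Numerically: ≈ 0.330579.
(Since a = 11 > μ = 3.636364, the bound 40/121 is < 1 and informative.)

P[X ≥ 11] ≤ 40/121 ≈ 0.330579.


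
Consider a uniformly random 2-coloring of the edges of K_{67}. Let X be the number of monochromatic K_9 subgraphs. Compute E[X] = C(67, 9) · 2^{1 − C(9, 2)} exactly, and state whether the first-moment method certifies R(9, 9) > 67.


E[X] = C(67, 9) · 2^{1 − 36} = 42757703560 · 2^{−35} = 42757703560/34359738368.
As a reduced fraction: E[X] = 5344712945/4294967296 ≈ 1.244.
Is E[X] < 1? NO.
Since E[X] ≥ 1, the first-moment bound is inconclusive at n = 67; it does NOT by itself certify R(9, 9) > 67.

E[X] = 5344712945/4294967296 ≈ 1.244; E[X] ≥ 1; first-moment method inconclusive here.


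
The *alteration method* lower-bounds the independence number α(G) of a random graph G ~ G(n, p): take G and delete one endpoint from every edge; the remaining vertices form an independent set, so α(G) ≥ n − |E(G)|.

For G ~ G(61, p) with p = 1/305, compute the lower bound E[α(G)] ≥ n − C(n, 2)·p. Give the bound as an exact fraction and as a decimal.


E[|E(G)|] = C(61, 2)·p = 1830 · (1/305) = 6.
E[α(G)] ≥ n − E[|E(G)|] = 61 − 6 = 55.
Numerically: ≈ 55.0000.
(This is only a lower bound; the true E[α(G)] may be larger.)

E[α(G)] ≥ 55 ≈ 55.0000.


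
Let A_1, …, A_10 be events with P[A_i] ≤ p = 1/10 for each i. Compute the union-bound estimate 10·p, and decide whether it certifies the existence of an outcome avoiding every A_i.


Union bound: P[∪_{i=1}^{10} A_i] ≤ Σ_i P[A_i] ≤ 10·p = 10·(1/10) = 1.
Numerically: 1 ≈ 1.000000.
Is 1 < 1? NO.
Since the bound 1 is ≥ 1, the union bound is uninformative here; it does NOT by itself certify existence.

10·p = 1 ≈ 1.000000; existence NOT certified by the union bound.


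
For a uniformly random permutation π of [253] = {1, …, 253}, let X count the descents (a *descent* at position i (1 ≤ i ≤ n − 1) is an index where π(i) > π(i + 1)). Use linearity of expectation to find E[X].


Write X = Σ X_I over i = 1, …, 252, with X_I the indicator of one descent.
There are 252 indicators.
For each fixed i, the pair (π(i), π(i+1)) is a uniformly random ordered pair of distinct values from {1, …, 253}; by symmetry P[π(i) > π(i+1)] = 1/2.
By linearity: E[X] = 252 · (1/2) = (253 − 1) · (1/2) = 126 ≈ 126.000000.

E[X] = 126 = 126.000000.
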